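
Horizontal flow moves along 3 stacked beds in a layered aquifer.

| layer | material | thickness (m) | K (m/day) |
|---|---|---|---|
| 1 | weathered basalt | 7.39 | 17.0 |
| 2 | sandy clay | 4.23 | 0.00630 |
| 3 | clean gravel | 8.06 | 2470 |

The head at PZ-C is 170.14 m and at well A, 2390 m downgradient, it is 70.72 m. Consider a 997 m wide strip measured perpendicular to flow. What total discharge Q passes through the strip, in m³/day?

Flow is parallel to layering, so each bed carries its own Darcy discharge and the transmissivities add.
Σ(K_i·b_i) = 17.0×7.39 + 0.00630×4.23 + 2470×8.06 = 20034 m²/day.
Hydraulic gradient i = (170.14 − 70.72) / 2390 = 99.42 / 2390 = 0.04160.
Q = Σ(K_i·b_i) · W · i = 20034 × 997 × 0.04160 = 8.309e+05 m³/day.

831000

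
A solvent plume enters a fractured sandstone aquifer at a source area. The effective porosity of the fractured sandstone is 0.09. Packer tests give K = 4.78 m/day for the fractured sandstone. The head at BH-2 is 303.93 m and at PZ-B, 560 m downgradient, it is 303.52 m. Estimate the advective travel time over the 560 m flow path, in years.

39.4

Hydraulic gradient i = (303.93 − 303.52) / 560 = 0.41 / 560 = 0.0007321.
Darcy flux q = K · i = 4.780 × 0.0007321 = 0.003500 m/day.
Seepage velocity v = q / n_e = 0.003500 / 0.09 = 0.03888 m/day.
Travel time t = L / v = 560 / 0.03888 = 14401 days = 39.43 years.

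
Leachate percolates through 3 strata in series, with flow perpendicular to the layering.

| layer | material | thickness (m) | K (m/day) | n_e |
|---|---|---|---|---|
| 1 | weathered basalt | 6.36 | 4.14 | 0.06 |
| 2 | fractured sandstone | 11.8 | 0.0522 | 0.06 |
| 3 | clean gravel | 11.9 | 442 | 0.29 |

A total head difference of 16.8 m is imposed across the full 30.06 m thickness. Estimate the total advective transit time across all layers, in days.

61.5

With flow normal to the layers, continuity requires the same specific discharge q through every layer.
Σ(b_i/K_i) = 6.36/4.14 + 11.8/0.0522 + 11.9/442 = 227.6 d.
q = Δh / Σ(b_i/K_i) = 16.8 / 227.6 = 0.07381 m/day.
In each layer the seepage velocity is v_i = q/n_i, so the layer transit time is t_i = b_i·n_i / q:
  layer 1 (weathered basalt): t_1 = 6.36 × 0.06 / 0.07381 = 5.170 d
  layer 2 (fractured sandstone): t_2 = 11.8 × 0.06 / 0.07381 = 9.592 d
  layer 3 (clean gravel): t_3 = 11.9 × 0.29 / 0.07381 = 46.76 d
Total t = Σ t_i = 61.52 days.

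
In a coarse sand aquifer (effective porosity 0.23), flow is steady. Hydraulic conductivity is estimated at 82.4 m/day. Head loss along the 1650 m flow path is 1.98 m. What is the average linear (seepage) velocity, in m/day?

Hydraulic gradient i = Δh / L = 1.98 / 1650 = 0.001200.
Darcy flux q = K · i = 82.40 × 0.001200 = 0.09888 m/day.
Seepage velocity v = q / n_e = 0.09888 / 0.23 = 0.4299 m/day.

0.430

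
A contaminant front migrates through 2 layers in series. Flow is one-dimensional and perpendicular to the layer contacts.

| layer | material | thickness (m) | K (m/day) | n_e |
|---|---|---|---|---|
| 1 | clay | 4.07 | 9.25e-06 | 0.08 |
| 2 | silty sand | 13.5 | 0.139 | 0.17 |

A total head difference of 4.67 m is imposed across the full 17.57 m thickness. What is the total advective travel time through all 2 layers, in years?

676

With flow normal to the layers, continuity requires the same specific discharge q through every layer.
Σ(b_i/K_i) = 4.07/9.25e-06 + 13.5/0.139 = 4.401e+05 d.
q = Δh / Σ(b_i/K_i) = 4.67 / 4.401e+05 = 1.061e-05 m/day.
In each layer the seepage velocity is v_i = q/n_i, so the layer transit time is t_i = b_i·n_i / q:
  layer 1 (clay): t_1 = 4.07 × 0.08 / 1.061e-05 = 30684 d
  layer 2 (silty sand): t_2 = 13.5 × 0.17 / 1.061e-05 = 2.163e+05 d
Total t = Σ t_i = 2.470e+05 days = 676.1 years.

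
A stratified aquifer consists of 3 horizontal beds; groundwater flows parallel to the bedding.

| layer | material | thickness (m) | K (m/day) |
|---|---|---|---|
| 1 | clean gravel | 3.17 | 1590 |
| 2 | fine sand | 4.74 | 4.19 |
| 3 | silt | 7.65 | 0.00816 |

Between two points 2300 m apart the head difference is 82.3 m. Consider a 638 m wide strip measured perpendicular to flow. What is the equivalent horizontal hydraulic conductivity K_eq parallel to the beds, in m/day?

Flow is parallel to layering, so each bed carries its own Darcy discharge and the transmissivities add.
Σ(K_i·b_i) = 1590×3.17 + 4.19×4.74 + 0.00816×7.65 = 5060 m²/day.
Total thickness b = 15.56 m, so K_eq = Σ(K_i·b_i)/b = 325.2 m/day.

325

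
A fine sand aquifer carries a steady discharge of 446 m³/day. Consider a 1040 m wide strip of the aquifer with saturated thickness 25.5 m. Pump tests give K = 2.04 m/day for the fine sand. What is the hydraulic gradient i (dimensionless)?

Cross-sectional area A = 1040 × 25.5 = 26520 m².
From Q = K·A·i, i = Q / (K·A) = 446 / (2.040 × 26520) = 0.008244.

0.00824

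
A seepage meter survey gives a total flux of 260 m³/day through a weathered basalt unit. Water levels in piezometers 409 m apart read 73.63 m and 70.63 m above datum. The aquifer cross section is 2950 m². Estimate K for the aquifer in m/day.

12.0

Hydraulic gradient i = (73.63 − 70.63) / 409 = 3 / 409 = 0.007335.
From Q = K·A·i, K = Q / (A·i) = 260 / (2950 × 0.007335) = 12.02 m/day.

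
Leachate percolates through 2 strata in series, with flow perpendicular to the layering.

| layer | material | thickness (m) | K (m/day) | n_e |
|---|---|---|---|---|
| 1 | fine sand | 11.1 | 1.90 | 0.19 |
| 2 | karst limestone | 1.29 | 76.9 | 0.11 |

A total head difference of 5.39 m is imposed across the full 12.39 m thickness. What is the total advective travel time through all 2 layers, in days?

2.45

With flow normal to the layers, continuity requires the same specific discharge q through every layer.
Σ(b_i/K_i) = 11.1/1.90 + 1.29/76.9 = 5.859 d.
q = Δh / Σ(b_i/K_i) = 5.39 / 5.859 = 0.9200 m/day.
In each layer the seepage velocity is v_i = q/n_i, so the layer transit time is t_i = b_i·n_i / q:
  layer 1 (fine sand): t_1 = 11.1 × 0.19 / 0.9200 = 2.292 d
  layer 2 (karst limestone): t_2 = 1.29 × 0.11 / 0.9200 = 0.1542 d
Total t = Σ t_i = 2.447 days.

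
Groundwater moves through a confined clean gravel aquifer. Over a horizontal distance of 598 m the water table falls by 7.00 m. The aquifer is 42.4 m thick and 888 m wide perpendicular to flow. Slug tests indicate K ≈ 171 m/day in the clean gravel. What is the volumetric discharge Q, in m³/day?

Cross-sectional area A = 888 × 42.4 = 37651 m².
Hydraulic gradient i = Δh / L = 7.00 / 598 = 0.01171.
Darcy's law: Q = K · A · i = 171.0 × 37651 × 0.01171 = 75365 m³/day.

75400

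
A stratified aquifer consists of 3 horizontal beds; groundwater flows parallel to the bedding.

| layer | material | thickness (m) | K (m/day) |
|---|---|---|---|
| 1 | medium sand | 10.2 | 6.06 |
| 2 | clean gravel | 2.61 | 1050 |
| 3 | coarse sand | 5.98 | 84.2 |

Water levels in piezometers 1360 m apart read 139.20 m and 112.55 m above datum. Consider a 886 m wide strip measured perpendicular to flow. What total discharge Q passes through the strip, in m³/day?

57400

Flow is parallel to layering, so each bed carries its own Darcy discharge and the transmissivities add.
Σ(K_i·b_i) = 6.06×10.2 + 1050×2.61 + 84.2×5.98 = 3306 m²/day.
Hydraulic gradient i = (139.20 − 112.55) / 1360 = 26.65 / 1360 = 0.01960.
Q = Σ(K_i·b_i) · W · i = 3306 × 886 × 0.01960 = 57395 m³/day.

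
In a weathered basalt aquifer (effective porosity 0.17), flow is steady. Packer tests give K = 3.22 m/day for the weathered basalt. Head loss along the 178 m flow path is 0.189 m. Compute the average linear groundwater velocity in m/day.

0.0201

Hydraulic gradient i = Δh / L = 0.189 / 178 = 0.001062.
Darcy flux q = K · i = 3.220 × 0.001062 = 0.003419 m/day.
Seepage velocity v = q / n_e = 0.003419 / 0.17 = 0.02011 m/day.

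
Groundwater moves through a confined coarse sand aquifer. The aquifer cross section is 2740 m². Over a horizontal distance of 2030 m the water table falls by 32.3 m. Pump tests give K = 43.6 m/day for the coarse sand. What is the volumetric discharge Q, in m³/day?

1900

Hydraulic gradient i = Δh / L = 32.3 / 2030 = 0.01591.
Darcy's law: Q = K · A · i = 43.60 × 2740 × 0.01591 = 1901 m³/day.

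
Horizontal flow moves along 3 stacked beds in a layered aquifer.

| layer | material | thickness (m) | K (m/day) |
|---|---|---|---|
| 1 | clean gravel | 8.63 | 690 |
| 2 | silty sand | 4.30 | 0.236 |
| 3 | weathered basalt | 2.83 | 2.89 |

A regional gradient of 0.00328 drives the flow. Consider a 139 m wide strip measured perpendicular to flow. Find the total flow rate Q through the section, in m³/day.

Flow is parallel to layering, so each bed carries its own Darcy discharge and the transmissivities add.
Σ(K_i·b_i) = 690×8.63 + 0.236×4.30 + 2.89×2.83 = 5964 m²/day.
Hydraulic gradient i = 0.00328.
Q = Σ(K_i·b_i) · W · i = 5964 × 139 × 0.003280 = 2719 m³/day.

2720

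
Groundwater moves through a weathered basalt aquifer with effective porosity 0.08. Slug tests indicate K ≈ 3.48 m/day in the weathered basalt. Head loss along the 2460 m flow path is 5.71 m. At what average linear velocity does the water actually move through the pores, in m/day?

Hydraulic gradient i = Δh / L = 5.71 / 2460 = 0.002321.
Darcy flux q = K · i = 3.480 × 0.002321 = 0.008078 m/day.
Seepage velocity v = q / n_e = 0.008078 / 0.08 = 0.1010 m/day.

0.101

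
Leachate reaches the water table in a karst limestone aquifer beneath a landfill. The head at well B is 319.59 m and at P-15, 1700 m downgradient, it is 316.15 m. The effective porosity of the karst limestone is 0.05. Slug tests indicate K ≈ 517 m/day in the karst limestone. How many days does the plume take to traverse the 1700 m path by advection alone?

Hydraulic gradient i = (319.59 − 316.15) / 1700 = 3.44 / 1700 = 0.002024.
Darcy flux q = K · i = 517.0 × 0.002024 = 1.046 m/day.
Seepage velocity v = q / n_e = 1.046 / 0.05 = 20.92 m/day.
Travel time t = L / v = 1700 / 20.92 = 81.25 days.

81.2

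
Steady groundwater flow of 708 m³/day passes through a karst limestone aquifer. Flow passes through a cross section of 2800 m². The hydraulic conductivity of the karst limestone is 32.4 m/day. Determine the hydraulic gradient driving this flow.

0.00780

From Q = K·A·i, i = Q / (K·A) = 708 / (32.40 × 2800) = 0.007804.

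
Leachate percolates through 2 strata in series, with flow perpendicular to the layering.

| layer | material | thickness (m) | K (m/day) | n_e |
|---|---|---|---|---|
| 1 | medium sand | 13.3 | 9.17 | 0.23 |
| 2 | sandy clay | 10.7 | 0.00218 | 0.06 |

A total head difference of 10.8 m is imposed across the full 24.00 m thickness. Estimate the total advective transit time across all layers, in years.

4.61

With flow normal to the layers, continuity requires the same specific discharge q through every layer.
Σ(b_i/K_i) = 13.3/9.17 + 10.7/0.00218 = 4910 d.
q = Δh / Σ(b_i/K_i) = 10.8 / 4910 = 0.002200 m/day.
In each layer the seepage velocity is v_i = q/n_i, so the layer transit time is t_i = b_i·n_i / q:
  layer 1 (medium sand): t_1 = 13.3 × 0.23 / 0.002200 = 1391 d
  layer 2 (sandy clay): t_2 = 10.7 × 0.06 / 0.002200 = 291.9 d
Total t = Σ t_i = 1682 days = 4.606 years.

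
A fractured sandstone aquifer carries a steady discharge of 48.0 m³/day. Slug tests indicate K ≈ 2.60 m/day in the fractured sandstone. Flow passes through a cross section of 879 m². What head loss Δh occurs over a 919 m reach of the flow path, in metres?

19.3

From Q = K·A·i, i = Q / (K·A) = 48.0 / (2.600 × 879.0) = 0.02100.
Head loss Δh = i · L = 0.02100 × 919 = 19.30 m.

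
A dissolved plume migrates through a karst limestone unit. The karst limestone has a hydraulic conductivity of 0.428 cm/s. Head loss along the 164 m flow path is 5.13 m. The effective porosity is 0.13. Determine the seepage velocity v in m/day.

89.0

Convert K: 0.428 cm/s × 864 = 369.8 m/day.
Hydraulic gradient i = Δh / L = 5.13 / 164 = 0.03128.
Darcy flux q = K · i = 369.8 × 0.03128 = 11.57 m/day.
Seepage velocity v = q / n_e = 11.57 / 0.13 = 88.98 m/day.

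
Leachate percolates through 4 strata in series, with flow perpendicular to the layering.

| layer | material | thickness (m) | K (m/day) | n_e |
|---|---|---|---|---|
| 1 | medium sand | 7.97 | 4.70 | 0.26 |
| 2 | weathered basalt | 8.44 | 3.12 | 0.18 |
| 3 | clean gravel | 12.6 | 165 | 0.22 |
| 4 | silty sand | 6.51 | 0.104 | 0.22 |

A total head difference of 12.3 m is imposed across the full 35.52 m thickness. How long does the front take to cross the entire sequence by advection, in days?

With flow normal to the layers, continuity requires the same specific discharge q through every layer.
Σ(b_i/K_i) = 7.97/4.70 + 8.44/3.12 + 12.6/165 + 6.51/0.104 = 67.07 d.
q = Δh / Σ(b_i/K_i) = 12.3 / 67.07 = 0.1834 m/day.
In each layer the seepage velocity is v_i = q/n_i, so the layer transit time is t_i = b_i·n_i / q:
  layer 1 (medium sand): t_1 = 7.97 × 0.26 / 0.1834 = 11.30 d
  layer 2 (weathered basalt): t_2 = 8.44 × 0.18 / 0.1834 = 8.284 d
  layer 3 (clean gravel): t_3 = 12.6 × 0.22 / 0.1834 = 15.12 d
  layer 4 (silty sand): t_4 = 6.51 × 0.22 / 0.1834 = 7.810 d
Total t = Σ t_i = 42.51 days.

42.5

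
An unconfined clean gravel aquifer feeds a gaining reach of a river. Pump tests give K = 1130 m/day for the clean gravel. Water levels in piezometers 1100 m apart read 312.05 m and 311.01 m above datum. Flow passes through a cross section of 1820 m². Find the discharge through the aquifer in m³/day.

Hydraulic gradient i = (312.05 − 311.01) / 1100 = 1.04 / 1100 = 0.0009455.
Darcy's law: Q = K · A · i = 1130 × 1820 × 0.0009455 = 1944 m³/day.

1940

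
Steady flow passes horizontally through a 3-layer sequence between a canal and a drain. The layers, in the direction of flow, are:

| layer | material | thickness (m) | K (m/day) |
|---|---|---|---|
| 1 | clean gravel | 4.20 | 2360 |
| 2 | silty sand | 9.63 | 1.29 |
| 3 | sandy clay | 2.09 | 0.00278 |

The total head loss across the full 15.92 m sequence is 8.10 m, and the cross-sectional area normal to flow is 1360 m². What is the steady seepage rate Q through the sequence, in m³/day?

Flow is perpendicular to layering, so the layers act in series and the equivalent K is the thickness-weighted harmonic mean.
Total thickness L = 4.20 + 9.63 + 2.09 = 15.92 m.
Σ(b_i/K_i) = 4.20/2360 + 9.63/1.29 + 2.09/0.00278 = 759.3 d.
K_eq = L / Σ(b_i/K_i) = 15.92 / 759.3 = 0.02097 m/day.
Q = K_eq · A · (Δh/L) = 0.02097 × 1360 × (8.10/15.92) = 14.51 m³/day.

14.5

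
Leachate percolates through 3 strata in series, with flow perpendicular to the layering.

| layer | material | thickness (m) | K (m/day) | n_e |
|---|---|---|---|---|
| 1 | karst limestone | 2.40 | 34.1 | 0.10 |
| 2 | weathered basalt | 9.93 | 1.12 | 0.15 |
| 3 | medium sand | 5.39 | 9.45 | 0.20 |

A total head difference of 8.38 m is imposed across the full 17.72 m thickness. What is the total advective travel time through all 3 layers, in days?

With flow normal to the layers, continuity requires the same specific discharge q through every layer.
Σ(b_i/K_i) = 2.40/34.1 + 9.93/1.12 + 5.39/9.45 = 9.507 d.
q = Δh / Σ(b_i/K_i) = 8.38 / 9.507 = 0.8815 m/day.
In each layer the seepage velocity is v_i = q/n_i, so the layer transit time is t_i = b_i·n_i / q:
  layer 1 (karst limestone): t_1 = 2.40 × 0.10 / 0.8815 = 0.2723 d
  layer 2 (weathered basalt): t_2 = 9.93 × 0.15 / 0.8815 = 1.690 d
  layer 3 (medium sand): t_3 = 5.39 × 0.20 / 0.8815 = 1.223 d
Total t = Σ t_i = 3.185 days.

3.19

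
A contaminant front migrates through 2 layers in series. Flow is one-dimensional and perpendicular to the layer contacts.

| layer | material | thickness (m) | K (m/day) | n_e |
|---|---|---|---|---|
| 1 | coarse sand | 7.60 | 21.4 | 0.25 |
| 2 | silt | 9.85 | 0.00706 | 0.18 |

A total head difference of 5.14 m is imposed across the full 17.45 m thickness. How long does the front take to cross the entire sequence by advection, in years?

2.73

With flow normal to the layers, continuity requires the same specific discharge q through every layer.
Σ(b_i/K_i) = 7.60/21.4 + 9.85/0.00706 = 1396 d.
q = Δh / Σ(b_i/K_i) = 5.14 / 1396 = 0.003683 m/day.
In each layer the seepage velocity is v_i = q/n_i, so the layer transit time is t_i = b_i·n_i / q:
  layer 1 (coarse sand): t_1 = 7.60 × 0.25 / 0.003683 = 515.9 d
  layer 2 (silt): t_2 = 9.85 × 0.18 / 0.003683 = 481.4 d
Total t = Σ t_i = 997.2 days = 2.730 years.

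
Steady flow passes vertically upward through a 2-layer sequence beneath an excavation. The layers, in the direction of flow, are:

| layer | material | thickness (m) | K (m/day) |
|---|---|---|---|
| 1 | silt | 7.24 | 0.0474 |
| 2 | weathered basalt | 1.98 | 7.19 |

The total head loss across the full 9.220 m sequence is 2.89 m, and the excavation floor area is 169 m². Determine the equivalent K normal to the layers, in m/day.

Flow is perpendicular to layering, so the layers act in series and the equivalent K is the thickness-weighted harmonic mean.
Total thickness L = 7.24 + 1.98 = 9.220 m.
Σ(b_i/K_i) = 7.24/0.0474 + 1.98/7.19 = 153.0 d.
K_eq = L / Σ(b_i/K_i) = 9.220 / 153.0 = 0.06025 m/day.

0.0603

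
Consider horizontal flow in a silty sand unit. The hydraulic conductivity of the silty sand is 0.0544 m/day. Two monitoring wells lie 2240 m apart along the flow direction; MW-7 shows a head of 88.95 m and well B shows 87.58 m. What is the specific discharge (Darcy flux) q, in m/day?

Hydraulic gradient i = (88.95 − 87.58) / 2240 = 1.37 / 2240 = 0.0006116.
Specific discharge q = K · i = 0.05440 × 0.0006116 = 3.327e-05 m/day.

3.33e-05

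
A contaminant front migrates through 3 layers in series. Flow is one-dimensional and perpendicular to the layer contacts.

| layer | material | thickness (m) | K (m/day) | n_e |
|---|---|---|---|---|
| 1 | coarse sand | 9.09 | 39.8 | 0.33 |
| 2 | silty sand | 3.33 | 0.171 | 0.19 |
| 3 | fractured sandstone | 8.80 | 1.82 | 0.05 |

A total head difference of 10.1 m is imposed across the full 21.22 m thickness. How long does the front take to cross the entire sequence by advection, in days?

9.89

With flow normal to the layers, continuity requires the same specific discharge q through every layer.
Σ(b_i/K_i) = 9.09/39.8 + 3.33/0.171 + 8.80/1.82 = 24.54 d.
q = Δh / Σ(b_i/K_i) = 10.1 / 24.54 = 0.4116 m/day.
In each layer the seepage velocity is v_i = q/n_i, so the layer transit time is t_i = b_i·n_i / q:
  layer 1 (coarse sand): t_1 = 9.09 × 0.33 / 0.4116 = 7.288 d
  layer 2 (silty sand): t_2 = 3.33 × 0.19 / 0.4116 = 1.537 d
  layer 3 (fractured sandstone): t_3 = 8.80 × 0.05 / 0.4116 = 1.069 d
Total t = Σ t_i = 9.894 days.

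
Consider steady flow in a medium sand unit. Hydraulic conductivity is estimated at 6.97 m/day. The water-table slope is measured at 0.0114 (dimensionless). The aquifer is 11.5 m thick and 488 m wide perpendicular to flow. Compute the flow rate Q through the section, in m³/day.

446

Cross-sectional area A = 488 × 11.5 = 5612 m².
Hydraulic gradient i = 0.0114.
Darcy's law: Q = K · A · i = 6.970 × 5612 × 0.01140 = 445.9 m³/day.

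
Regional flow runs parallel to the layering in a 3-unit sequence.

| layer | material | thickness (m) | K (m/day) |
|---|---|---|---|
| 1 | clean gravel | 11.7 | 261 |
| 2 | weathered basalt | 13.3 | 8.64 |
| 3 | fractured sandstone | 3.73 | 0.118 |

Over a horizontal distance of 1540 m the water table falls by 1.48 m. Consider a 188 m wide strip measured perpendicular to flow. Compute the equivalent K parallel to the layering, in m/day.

110

Flow is parallel to layering, so each bed carries its own Darcy discharge and the transmissivities add.
Σ(K_i·b_i) = 261×11.7 + 8.64×13.3 + 0.118×3.73 = 3169 m²/day.
Total thickness b = 28.73 m, so K_eq = Σ(K_i·b_i)/b = 110.3 m/day.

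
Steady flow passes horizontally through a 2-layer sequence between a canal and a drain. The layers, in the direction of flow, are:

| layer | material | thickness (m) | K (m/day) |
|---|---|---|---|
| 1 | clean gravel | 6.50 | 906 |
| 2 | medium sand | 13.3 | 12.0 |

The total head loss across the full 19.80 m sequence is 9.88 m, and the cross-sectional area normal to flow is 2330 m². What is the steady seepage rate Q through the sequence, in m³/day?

Flow is perpendicular to layering, so the layers act in series and the equivalent K is the thickness-weighted harmonic mean.
Total thickness L = 6.50 + 13.3 = 19.80 m.
Σ(b_i/K_i) = 6.50/906 + 13.3/12.0 = 1.116 d.
K_eq = L / Σ(b_i/K_i) = 19.80 / 1.116 = 17.75 m/day.
Q = K_eq · A · (Δh/L) = 17.75 × 2330 × (9.88/19.80) = 20637 m³/day.

20600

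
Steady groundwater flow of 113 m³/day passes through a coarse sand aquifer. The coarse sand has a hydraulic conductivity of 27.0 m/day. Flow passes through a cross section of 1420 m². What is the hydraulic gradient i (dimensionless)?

From Q = K·A·i, i = Q / (K·A) = 113 / (27.00 × 1420) = 0.002947.

0.00295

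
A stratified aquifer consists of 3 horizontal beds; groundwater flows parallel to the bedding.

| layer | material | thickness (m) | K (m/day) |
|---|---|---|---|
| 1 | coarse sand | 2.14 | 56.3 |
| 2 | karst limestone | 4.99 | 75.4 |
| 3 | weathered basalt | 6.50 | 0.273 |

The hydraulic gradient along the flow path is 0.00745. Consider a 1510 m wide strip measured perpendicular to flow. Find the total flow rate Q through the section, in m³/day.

Flow is parallel to layering, so each bed carries its own Darcy discharge and the transmissivities add.
Σ(K_i·b_i) = 56.3×2.14 + 75.4×4.99 + 0.273×6.50 = 498.5 m²/day.
Hydraulic gradient i = 0.00745.
Q = Σ(K_i·b_i) · W · i = 498.5 × 1510 × 0.007450 = 5608 m³/day.

5610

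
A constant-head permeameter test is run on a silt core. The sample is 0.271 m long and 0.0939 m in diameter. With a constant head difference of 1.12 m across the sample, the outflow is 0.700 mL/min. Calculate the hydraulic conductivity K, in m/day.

Cross-sectional area A = π·(d/2)² = π × (0.0939/2)² = 0.006925 m².
Convert discharge: 0.700 mL/min = 1.167e-08 m³/s.
Darcy's law rearranged: K = Q·L / (A·Δh) = 1.167e-08 × 0.271 / (0.006925 × 1.12) = 4.076e-07 m/s = 0.03522 m/day.

0.0352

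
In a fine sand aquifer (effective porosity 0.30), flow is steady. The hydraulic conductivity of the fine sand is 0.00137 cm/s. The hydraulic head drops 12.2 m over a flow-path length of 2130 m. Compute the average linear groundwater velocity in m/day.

Convert K: 0.00137 cm/s × 864 = 1.184 m/day.
Hydraulic gradient i = Δh / L = 12.2 / 2130 = 0.005728.
Darcy flux q = K · i = 1.184 × 0.005728 = 0.006780 m/day.
Seepage velocity v = q / n_e = 0.006780 / 0.30 = 0.02260 m/day.

0.0226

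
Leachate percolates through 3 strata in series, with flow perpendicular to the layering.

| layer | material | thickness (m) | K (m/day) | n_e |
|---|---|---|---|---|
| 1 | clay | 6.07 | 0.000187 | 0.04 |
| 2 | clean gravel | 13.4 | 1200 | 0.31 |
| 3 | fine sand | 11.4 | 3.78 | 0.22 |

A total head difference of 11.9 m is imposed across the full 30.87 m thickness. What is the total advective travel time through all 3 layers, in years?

With flow normal to the layers, continuity requires the same specific discharge q through every layer.
Σ(b_i/K_i) = 6.07/0.000187 + 13.4/1200 + 11.4/3.78 = 32463 d.
q = Δh / Σ(b_i/K_i) = 11.9 / 32463 = 0.0003666 m/day.
In each layer the seepage velocity is v_i = q/n_i, so the layer transit time is t_i = b_i·n_i / q:
  layer 1 (clay): t_1 = 6.07 × 0.04 / 0.0003666 = 662.4 d
  layer 2 (clean gravel): t_2 = 13.4 × 0.31 / 0.0003666 = 11332 d
  layer 3 (fine sand): t_3 = 11.4 × 0.22 / 0.0003666 = 6842 d
Total t = Σ t_i = 18836 days = 51.57 years.

51.6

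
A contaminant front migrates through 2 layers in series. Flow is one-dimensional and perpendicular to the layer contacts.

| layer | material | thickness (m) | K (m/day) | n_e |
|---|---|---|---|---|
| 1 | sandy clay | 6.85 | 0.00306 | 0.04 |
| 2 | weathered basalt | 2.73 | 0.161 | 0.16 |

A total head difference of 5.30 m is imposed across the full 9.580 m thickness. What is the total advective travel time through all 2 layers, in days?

With flow normal to the layers, continuity requires the same specific discharge q through every layer.
Σ(b_i/K_i) = 6.85/0.00306 + 2.73/0.161 = 2256 d.
q = Δh / Σ(b_i/K_i) = 5.30 / 2256 = 0.002350 m/day.
In each layer the seepage velocity is v_i = q/n_i, so the layer transit time is t_i = b_i·n_i / q:
  layer 1 (sandy clay): t_1 = 6.85 × 0.04 / 0.002350 = 116.6 d
  layer 2 (weathered basalt): t_2 = 2.73 × 0.16 / 0.002350 = 185.9 d
Total t = Σ t_i = 302.5 days.

302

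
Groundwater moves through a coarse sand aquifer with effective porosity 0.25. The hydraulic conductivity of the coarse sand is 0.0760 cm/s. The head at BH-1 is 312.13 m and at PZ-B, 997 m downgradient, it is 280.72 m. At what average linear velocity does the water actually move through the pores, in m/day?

Convert K: 0.0760 cm/s × 864 = 65.66 m/day.
Hydraulic gradient i = (312.13 − 280.72) / 997 = 31.41 / 997 = 0.03150.
Darcy flux q = K · i = 65.66 × 0.03150 = 2.069 m/day.
Seepage velocity v = q / n_e = 2.069 / 0.25 = 8.275 m/day.

8.27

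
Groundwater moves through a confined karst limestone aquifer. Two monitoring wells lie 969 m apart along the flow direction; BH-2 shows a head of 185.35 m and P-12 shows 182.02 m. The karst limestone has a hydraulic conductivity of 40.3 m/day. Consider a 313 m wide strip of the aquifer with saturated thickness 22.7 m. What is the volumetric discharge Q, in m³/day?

Cross-sectional area A = 313 × 22.7 = 7105 m².
Hydraulic gradient i = (185.35 − 182.02) / 969 = 3.33 / 969 = 0.003437.
Darcy's law: Q = K · A · i = 40.30 × 7105 × 0.003437 = 984.0 m³/day.

984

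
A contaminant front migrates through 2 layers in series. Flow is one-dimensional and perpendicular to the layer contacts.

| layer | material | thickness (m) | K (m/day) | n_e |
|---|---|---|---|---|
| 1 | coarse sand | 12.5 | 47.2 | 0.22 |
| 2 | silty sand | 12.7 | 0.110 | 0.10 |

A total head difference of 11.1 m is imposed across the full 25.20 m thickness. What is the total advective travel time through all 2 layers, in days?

With flow normal to the layers, continuity requires the same specific discharge q through every layer.
Σ(b_i/K_i) = 12.5/47.2 + 12.7/0.110 = 115.7 d.
q = Δh / Σ(b_i/K_i) = 11.1 / 115.7 = 0.09592 m/day.
In each layer the seepage velocity is v_i = q/n_i, so the layer transit time is t_i = b_i·n_i / q:
  layer 1 (coarse sand): t_1 = 12.5 × 0.22 / 0.09592 = 28.67 d
  layer 2 (silty sand): t_2 = 12.7 × 0.10 / 0.09592 = 13.24 d
Total t = Σ t_i = 41.91 days.

41.9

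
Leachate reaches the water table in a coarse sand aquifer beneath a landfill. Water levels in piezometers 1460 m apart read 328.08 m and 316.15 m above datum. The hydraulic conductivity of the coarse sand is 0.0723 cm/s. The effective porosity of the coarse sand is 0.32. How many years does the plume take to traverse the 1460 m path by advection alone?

2.51

Convert K: 0.0723 cm/s × 864 = 62.47 m/day.
Hydraulic gradient i = (328.08 − 316.15) / 1460 = 11.93 / 1460 = 0.008171.
Darcy flux q = K · i = 62.47 × 0.008171 = 0.5104 m/day.
Seepage velocity v = q / n_e = 0.5104 / 0.32 = 1.595 m/day.
Travel time t = L / v = 1460 / 1.595 = 915.3 days = 2.506 years.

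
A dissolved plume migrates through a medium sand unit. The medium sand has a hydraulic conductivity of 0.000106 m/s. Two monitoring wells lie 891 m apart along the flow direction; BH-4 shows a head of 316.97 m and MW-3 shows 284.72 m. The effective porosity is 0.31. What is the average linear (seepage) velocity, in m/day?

1.07

Convert K: 0.000106 m/s × 86400 = 9.158 m/day.
Hydraulic gradient i = (316.97 − 284.72) / 891 = 32.25 / 891 = 0.03620.
Darcy flux q = K · i = 9.158 × 0.03620 = 0.3315 m/day.
Seepage velocity v = q / n_e = 0.3315 / 0.31 = 1.069 m/day.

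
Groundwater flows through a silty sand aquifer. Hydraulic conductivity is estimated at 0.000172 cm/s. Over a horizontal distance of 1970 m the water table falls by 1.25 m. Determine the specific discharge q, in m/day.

9.43e-05

Convert K: 0.000172 cm/s × 864 = 0.1486 m/day.
Hydraulic gradient i = Δh / L = 1.25 / 1970 = 0.0006345.
Specific discharge q = K · i = 0.1486 × 0.0006345 = 9.429e-05 m/day.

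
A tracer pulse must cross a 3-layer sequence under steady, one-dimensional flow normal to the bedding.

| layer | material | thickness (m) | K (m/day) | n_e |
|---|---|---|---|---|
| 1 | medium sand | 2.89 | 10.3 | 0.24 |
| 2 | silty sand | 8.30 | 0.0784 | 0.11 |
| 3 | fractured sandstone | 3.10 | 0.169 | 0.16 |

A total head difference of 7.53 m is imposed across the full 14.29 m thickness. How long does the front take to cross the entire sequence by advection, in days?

With flow normal to the layers, continuity requires the same specific discharge q through every layer.
Σ(b_i/K_i) = 2.89/10.3 + 8.30/0.0784 + 3.10/0.169 = 124.5 d.
q = Δh / Σ(b_i/K_i) = 7.53 / 124.5 = 0.06049 m/day.
In each layer the seepage velocity is v_i = q/n_i, so the layer transit time is t_i = b_i·n_i / q:
  layer 1 (medium sand): t_1 = 2.89 × 0.24 / 0.06049 = 11.47 d
  layer 2 (silty sand): t_2 = 8.30 × 0.11 / 0.06049 = 15.09 d
  layer 3 (fractured sandstone): t_3 = 3.10 × 0.16 / 0.06049 = 8.200 d
Total t = Σ t_i = 34.76 days.

34.8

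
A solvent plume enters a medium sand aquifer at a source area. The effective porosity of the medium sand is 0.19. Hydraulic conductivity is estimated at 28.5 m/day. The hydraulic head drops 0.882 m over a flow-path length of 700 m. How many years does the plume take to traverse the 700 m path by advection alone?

Hydraulic gradient i = Δh / L = 0.882 / 700 = 0.001260.
Darcy flux q = K · i = 28.50 × 0.001260 = 0.03591 m/day.
Seepage velocity v = q / n_e = 0.03591 / 0.19 = 0.1890 m/day.
Travel time t = L / v = 700 / 0.1890 = 3704 days = 10.14 years.

10.1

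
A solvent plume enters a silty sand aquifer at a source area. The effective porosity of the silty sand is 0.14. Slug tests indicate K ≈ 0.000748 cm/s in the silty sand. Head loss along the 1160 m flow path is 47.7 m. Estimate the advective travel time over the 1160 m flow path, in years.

Convert K: 0.000748 cm/s × 864 = 0.6463 m/day.
Hydraulic gradient i = Δh / L = 47.7 / 1160 = 0.04112.
Darcy flux q = K · i = 0.6463 × 0.04112 = 0.02658 m/day.
Seepage velocity v = q / n_e = 0.02658 / 0.14 = 0.1898 m/day.
Travel time t = L / v = 1160 / 0.1898 = 6111 days = 16.73 years.

16.7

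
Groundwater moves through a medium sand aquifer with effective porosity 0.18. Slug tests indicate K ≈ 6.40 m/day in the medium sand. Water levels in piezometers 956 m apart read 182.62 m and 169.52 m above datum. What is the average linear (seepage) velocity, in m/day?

0.487

Hydraulic gradient i = (182.62 − 169.52) / 956 = 13.1 / 956 = 0.01370.
Darcy flux q = K · i = 6.400 × 0.01370 = 0.08770 m/day.
Seepage velocity v = q / n_e = 0.08770 / 0.18 = 0.4872 m/day.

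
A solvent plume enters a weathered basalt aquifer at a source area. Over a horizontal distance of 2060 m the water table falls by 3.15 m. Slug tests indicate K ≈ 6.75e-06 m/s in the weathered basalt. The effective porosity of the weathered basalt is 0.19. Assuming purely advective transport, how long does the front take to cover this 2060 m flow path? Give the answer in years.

1200

Convert K: 6.75e-06 m/s × 86400 = 0.5832 m/day.
Hydraulic gradient i = Δh / L = 3.15 / 2060 = 0.001529.
Darcy flux q = K · i = 0.5832 × 0.001529 = 0.0008918 m/day.
Seepage velocity v = q / n_e = 0.0008918 / 0.19 = 0.004694 m/day.
Travel time t = L / v = 2060 / 0.004694 = 4.389e+05 days = 1202 years.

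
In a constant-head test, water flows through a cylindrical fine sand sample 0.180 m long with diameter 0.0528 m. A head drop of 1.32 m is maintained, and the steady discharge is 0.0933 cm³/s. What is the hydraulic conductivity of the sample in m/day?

0.502

Cross-sectional area A = π·(d/2)² = π × (0.0528/2)² = 0.002190 m².
Convert discharge: 0.0933 cm³/s = 9.330e-08 m³/s.
Darcy's law rearranged: K = Q·L / (A·Δh) = 9.330e-08 × 0.180 / (0.002190 × 1.32) = 5.811e-06 m/s = 0.5020 m/day.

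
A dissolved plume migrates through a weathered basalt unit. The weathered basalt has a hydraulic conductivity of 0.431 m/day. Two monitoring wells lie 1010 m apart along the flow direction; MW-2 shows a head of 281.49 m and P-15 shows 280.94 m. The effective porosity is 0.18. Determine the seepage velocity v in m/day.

0.00130

Hydraulic gradient i = (281.49 − 280.94) / 1010 = 0.55 / 1010 = 0.0005446.
Darcy flux q = K · i = 0.4310 × 0.0005446 = 0.0002347 m/day.
Seepage velocity v = q / n_e = 0.0002347 / 0.18 = 0.001304 m/day.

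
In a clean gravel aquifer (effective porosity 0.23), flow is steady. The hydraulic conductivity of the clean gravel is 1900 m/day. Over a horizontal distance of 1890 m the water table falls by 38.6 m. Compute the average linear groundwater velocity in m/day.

Hydraulic gradient i = Δh / L = 38.6 / 1890 = 0.02042.
Darcy flux q = K · i = 1900 × 0.02042 = 38.80 m/day.
Seepage velocity v = q / n_e = 38.80 / 0.23 = 168.7 m/day.

169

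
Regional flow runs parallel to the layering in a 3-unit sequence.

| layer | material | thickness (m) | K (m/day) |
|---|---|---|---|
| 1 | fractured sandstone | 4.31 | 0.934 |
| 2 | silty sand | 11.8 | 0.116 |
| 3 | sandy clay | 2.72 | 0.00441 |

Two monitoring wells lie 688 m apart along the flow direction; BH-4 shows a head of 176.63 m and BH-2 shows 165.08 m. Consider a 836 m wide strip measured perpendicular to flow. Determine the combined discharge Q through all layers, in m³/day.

75.9

Flow is parallel to layering, so each bed carries its own Darcy discharge and the transmissivities add.
Σ(K_i·b_i) = 0.934×4.31 + 0.116×11.8 + 0.00441×2.72 = 5.406 m²/day.
Hydraulic gradient i = (176.63 − 165.08) / 688 = 11.55 / 688 = 0.01679.
Q = Σ(K_i·b_i) · W · i = 5.406 × 836 × 0.01679 = 75.88 m³/day.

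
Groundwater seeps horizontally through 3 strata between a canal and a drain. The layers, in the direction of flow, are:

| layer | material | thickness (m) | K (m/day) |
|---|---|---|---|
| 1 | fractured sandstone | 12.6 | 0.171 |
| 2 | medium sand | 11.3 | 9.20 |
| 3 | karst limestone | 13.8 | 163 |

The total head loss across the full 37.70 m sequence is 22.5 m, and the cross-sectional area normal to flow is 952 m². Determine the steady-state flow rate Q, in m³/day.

Flow is perpendicular to layering, so the layers act in series and the equivalent K is the thickness-weighted harmonic mean.
Total thickness L = 12.6 + 11.3 + 13.8 = 37.70 m.
Σ(b_i/K_i) = 12.6/0.171 + 11.3/9.20 + 13.8/163 = 75.00 d.
K_eq = L / Σ(b_i/K_i) = 37.70 / 75.00 = 0.5027 m/day.
Q = K_eq · A · (Δh/L) = 0.5027 × 952 × (22.5/37.70) = 285.6 m³/day.

286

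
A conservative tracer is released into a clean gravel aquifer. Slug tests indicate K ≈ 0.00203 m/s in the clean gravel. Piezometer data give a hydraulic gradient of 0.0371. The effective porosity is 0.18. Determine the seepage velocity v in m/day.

36.2

Convert K: 0.00203 m/s × 86400 = 175.4 m/day.
Hydraulic gradient i = 0.0371.
Darcy flux q = K · i = 175.4 × 0.03710 = 6.507 m/day.
Seepage velocity v = q / n_e = 6.507 / 0.18 = 36.15 m/day.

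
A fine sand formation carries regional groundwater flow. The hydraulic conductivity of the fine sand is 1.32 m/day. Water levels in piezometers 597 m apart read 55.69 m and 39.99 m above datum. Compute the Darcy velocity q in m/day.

0.0347

Hydraulic gradient i = (55.69 − 39.99) / 597 = 15.7 / 597 = 0.02630.
Specific discharge q = K · i = 1.320 × 0.02630 = 0.03471 m/day.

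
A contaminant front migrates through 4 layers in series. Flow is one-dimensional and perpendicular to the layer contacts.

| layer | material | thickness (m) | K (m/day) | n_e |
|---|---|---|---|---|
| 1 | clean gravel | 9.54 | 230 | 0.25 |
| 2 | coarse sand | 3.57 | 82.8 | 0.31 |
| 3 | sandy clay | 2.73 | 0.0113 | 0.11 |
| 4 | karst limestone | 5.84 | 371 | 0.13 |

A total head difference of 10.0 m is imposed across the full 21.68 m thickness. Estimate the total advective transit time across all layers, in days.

With flow normal to the layers, continuity requires the same specific discharge q through every layer.
Σ(b_i/K_i) = 9.54/230 + 3.57/82.8 + 2.73/0.0113 + 5.84/371 = 241.7 d.
q = Δh / Σ(b_i/K_i) = 10.0 / 241.7 = 0.04137 m/day.
In each layer the seepage velocity is v_i = q/n_i, so the layer transit time is t_i = b_i·n_i / q:
  layer 1 (clean gravel): t_1 = 9.54 × 0.25 / 0.04137 = 57.64 d
  layer 2 (coarse sand): t_2 = 3.57 × 0.31 / 0.04137 = 26.75 d
  layer 3 (sandy clay): t_3 = 2.73 × 0.11 / 0.04137 = 7.258 d
  layer 4 (karst limestone): t_4 = 5.84 × 0.13 / 0.04137 = 18.35 d
Total t = Σ t_i = 110.0 days.

110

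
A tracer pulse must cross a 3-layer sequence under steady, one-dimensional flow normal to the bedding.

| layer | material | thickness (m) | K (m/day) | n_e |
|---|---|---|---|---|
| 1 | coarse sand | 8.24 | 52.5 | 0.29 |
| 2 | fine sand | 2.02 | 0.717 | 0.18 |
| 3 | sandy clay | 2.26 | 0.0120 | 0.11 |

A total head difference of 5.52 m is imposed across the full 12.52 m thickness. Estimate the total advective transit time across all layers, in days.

104

With flow normal to the layers, continuity requires the same specific discharge q through every layer.
Σ(b_i/K_i) = 8.24/52.5 + 2.02/0.717 + 2.26/0.0120 = 191.3 d.
q = Δh / Σ(b_i/K_i) = 5.52 / 191.3 = 0.02885 m/day.
In each layer the seepage velocity is v_i = q/n_i, so the layer transit time is t_i = b_i·n_i / q:
  layer 1 (coarse sand): t_1 = 8.24 × 0.29 / 0.02885 = 82.82 d
  layer 2 (fine sand): t_2 = 2.02 × 0.18 / 0.02885 = 12.60 d
  layer 3 (sandy clay): t_3 = 2.26 × 0.11 / 0.02885 = 8.616 d
Total t = Σ t_i = 104.0 days.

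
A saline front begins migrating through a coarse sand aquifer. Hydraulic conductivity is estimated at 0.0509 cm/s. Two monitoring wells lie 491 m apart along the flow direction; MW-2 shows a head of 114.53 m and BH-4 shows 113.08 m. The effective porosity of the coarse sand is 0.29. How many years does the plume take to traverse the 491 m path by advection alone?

3.00

Convert K: 0.0509 cm/s × 864 = 43.98 m/day.
Hydraulic gradient i = (114.53 − 113.08) / 491 = 1.45 / 491 = 0.002953.
Darcy flux q = K · i = 43.98 × 0.002953 = 0.1299 m/day.
Seepage velocity v = q / n_e = 0.1299 / 0.29 = 0.4478 m/day.
Travel time t = L / v = 491 / 0.4478 = 1096 days = 3.002 years.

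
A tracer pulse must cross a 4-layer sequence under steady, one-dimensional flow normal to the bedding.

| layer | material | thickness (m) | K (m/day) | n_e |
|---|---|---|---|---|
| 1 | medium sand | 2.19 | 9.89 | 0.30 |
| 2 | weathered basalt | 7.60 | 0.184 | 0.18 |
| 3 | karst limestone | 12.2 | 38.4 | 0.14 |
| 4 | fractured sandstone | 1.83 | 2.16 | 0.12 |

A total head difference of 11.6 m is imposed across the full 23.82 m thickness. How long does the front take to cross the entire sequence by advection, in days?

14.5

With flow normal to the layers, continuity requires the same specific discharge q through every layer.
Σ(b_i/K_i) = 2.19/9.89 + 7.60/0.184 + 12.2/38.4 + 1.83/2.16 = 42.69 d.
q = Δh / Σ(b_i/K_i) = 11.6 / 42.69 = 0.2717 m/day.
In each layer the seepage velocity is v_i = q/n_i, so the layer transit time is t_i = b_i·n_i / q:
  layer 1 (medium sand): t_1 = 2.19 × 0.30 / 0.2717 = 2.418 d
  layer 2 (weathered basalt): t_2 = 7.60 × 0.18 / 0.2717 = 5.035 d
  layer 3 (karst limestone): t_3 = 12.2 × 0.14 / 0.2717 = 6.286 d
  layer 4 (fractured sandstone): t_4 = 1.83 × 0.12 / 0.2717 = 0.8082 d
Total t = Σ t_i = 14.55 days.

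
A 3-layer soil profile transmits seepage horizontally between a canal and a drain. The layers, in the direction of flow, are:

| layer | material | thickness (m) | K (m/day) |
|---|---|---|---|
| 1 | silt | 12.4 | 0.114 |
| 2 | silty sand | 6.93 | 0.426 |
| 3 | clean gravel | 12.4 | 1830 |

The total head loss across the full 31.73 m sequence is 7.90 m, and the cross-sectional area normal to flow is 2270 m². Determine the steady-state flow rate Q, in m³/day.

Flow is perpendicular to layering, so the layers act in series and the equivalent K is the thickness-weighted harmonic mean.
Total thickness L = 12.4 + 6.93 + 12.4 = 31.73 m.
Σ(b_i/K_i) = 12.4/0.114 + 6.93/0.426 + 12.4/1830 = 125.0 d.
K_eq = L / Σ(b_i/K_i) = 31.73 / 125.0 = 0.2537 m/day.
Q = K_eq · A · (Δh/L) = 0.2537 × 2270 × (7.90/31.73) = 143.4 m³/day.

143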